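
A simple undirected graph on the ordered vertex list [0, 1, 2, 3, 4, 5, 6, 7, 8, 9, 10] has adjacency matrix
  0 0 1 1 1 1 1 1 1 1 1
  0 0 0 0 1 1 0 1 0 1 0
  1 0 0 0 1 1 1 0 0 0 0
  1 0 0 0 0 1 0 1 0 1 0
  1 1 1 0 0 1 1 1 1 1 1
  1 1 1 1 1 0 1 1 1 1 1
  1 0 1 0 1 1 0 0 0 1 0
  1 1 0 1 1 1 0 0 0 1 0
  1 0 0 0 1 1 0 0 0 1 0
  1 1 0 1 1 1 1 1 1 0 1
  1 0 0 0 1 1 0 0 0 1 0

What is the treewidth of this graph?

4

A width-4 tree decomposition is:
Bags: B1 = {0, 4, 5, 7, 9}  B2 = {0, 3, 5, 7, 9}  B3 = {0, 4, 5, 9, 10}  B4 = {0, 4, 5, 6, 9}  B5 = {0, 4, 5, 8, 9}  B6 = {1, 4, 5, 7, 9}  B7 = {0, 2, 4, 5, 6}
Tree: B1–B2, B1–B3, B3–B4, B1–B5, B1–B6, B4–B7
The largest bag has 5 vertices, giving width 4; this decomposition certifies tw(G) ≤ 4. On the other hand G contains the 5-clique {0, 3, 5, 7, 9}. A clique must lie in a single bag of any decomposition, so no decomposition can have width below 4. The upper and lower bounds meet at 4, so that is the treewidth.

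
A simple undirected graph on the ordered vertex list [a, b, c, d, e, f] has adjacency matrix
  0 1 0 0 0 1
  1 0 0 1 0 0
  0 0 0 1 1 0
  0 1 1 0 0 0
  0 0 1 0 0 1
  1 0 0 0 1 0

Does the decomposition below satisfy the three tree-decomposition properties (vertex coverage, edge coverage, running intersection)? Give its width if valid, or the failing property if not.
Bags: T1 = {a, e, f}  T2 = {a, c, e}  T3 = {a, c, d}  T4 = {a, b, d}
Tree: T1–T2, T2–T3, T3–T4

Yes; width 2.

Checking the three conditions: (i) the bags cover all of {a, b, c, d, e, f}; (ii) for each edge, some bag contains both endpoints; (iii) the bags containing any fixed vertex form a subtree. All hold, so the decomposition is valid with width 3 − 1 = 2.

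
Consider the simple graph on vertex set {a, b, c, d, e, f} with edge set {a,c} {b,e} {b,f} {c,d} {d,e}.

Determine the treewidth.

1

A width-1 tree decomposition is:
Bags: B1 = {b, f}  B2 = {b, e}  B3 = {d, e}  B4 = {c, d}  B5 = {a, c}
Tree: B1–B2, B2–B3, B3–B4, B4–B5
Each bag holds 2 vertices, so the decomposition has width 1, which upper-bounds the treewidth. Since G has at least one edge (e.g. f–b), it is not an edgeless graph, so tw(G) ≥ 1. Therefore the treewidth is 1.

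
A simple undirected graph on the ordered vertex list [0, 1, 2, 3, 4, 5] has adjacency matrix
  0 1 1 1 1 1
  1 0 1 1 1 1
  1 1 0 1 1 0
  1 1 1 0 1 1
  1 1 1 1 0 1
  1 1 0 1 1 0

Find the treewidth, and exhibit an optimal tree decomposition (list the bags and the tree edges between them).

Treewidth 4.
One optimal decomposition is:
Bags: B1 = {0, 1, 3, 4, 5}  B2 = {0, 1, 2, 3, 4}
Tree: B1–B2

The largest bag has 5 vertices, giving width 4; this decomposition certifies tw(G) ≤ 4. On the other hand G contains the 5-clique {0, 1, 2, 3, 4}. A clique must lie in a single bag of any decomposition, so no decomposition can have width below 4. Hence tw(G) = 4 exactly.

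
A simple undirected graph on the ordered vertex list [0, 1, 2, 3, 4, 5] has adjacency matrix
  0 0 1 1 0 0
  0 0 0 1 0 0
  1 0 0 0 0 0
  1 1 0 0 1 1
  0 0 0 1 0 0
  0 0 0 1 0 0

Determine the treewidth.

A width-1 tree decomposition is:
Bags: B1 = {3, 4}  B2 = {0, 3}  B3 = {1, 3}  B4 = {3, 5}  B5 = {0, 2}
Tree: B1–B2, B2–B3, B1–B4, B2–B5
The largest bag has 2 vertices, giving width 1; this decomposition certifies tw(G) ≤ 1. G has an edge, so its treewidth is at least 1. Therefore the treewidth is 1.

1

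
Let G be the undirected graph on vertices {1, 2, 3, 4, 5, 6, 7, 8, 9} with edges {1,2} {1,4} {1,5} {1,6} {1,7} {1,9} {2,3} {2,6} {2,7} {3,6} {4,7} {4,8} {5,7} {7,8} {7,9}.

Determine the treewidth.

2

A width-2 tree decomposition is:
Bags: B1 = {1, 5, 7}  B2 = {1, 4, 7}  B3 = {4, 7, 8}  B4 = {1, 2, 7}  B5 = {1, 2, 6}  B6 = {1, 7, 9}  B7 = {2, 3, 6}
Tree: B1–B2, B2–B3, B2–B4, B4–B5, B4–B6, B5–B7
The largest bag has 3 vertices, giving width 2; this decomposition certifies tw(G) ≤ 2. For the lower bound, the 3 vertices {4, 7, 8} are pairwise adjacent, and any tree decomposition puts a clique entirely inside one bag — forcing width ≥ 2. Combining the bounds, tw(G) = 2.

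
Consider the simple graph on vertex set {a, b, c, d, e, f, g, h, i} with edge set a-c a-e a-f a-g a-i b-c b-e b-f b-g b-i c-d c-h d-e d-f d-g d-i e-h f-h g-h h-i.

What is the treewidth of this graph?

A width-4 tree decomposition is:
Bags: B1 = {a, b, c, d, h}  B2 = {a, b, d, h, i}  B3 = {a, b, d, g, h}  B4 = {a, b, d, f, h}  B5 = {a, b, d, e, h}
Tree: B1–B2, B2–B3, B3–B4, B4–B5
Every bag has size at most 5, so the width is 5 − 1 = 4 and tw(G) ≤ 4. For the lower bound: the 5 vertex sets {b,c}, {d,i}, {a,g}, {h}, {f} are disjoint, each induces a connected subgraph, and every pair is joined by at least one edge of G. Contracting each set to a single vertex therefore yields K_{5} as a minor, and since treewidth is minor-monotone, tw(G) ≥ tw(K_{5}) = 4. Combining the bounds, tw(G) = 4.

4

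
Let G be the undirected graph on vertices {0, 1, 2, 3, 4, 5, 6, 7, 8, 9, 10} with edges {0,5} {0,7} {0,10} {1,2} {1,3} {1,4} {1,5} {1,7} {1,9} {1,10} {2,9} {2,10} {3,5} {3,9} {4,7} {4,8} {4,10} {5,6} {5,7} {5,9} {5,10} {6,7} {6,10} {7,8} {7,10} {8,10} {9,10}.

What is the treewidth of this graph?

A width-3 tree decomposition is:
Bags: B1 = {0, 5, 7, 10}  B2 = {1, 5, 7, 10}  B3 = {1, 4, 7, 10}  B4 = {5, 6, 7, 10}  B5 = {1, 5, 9, 10}  B6 = {1, 2, 9, 10}  B7 = {4, 7, 8, 10}  B8 = {1, 3, 5, 9}
Tree: B1–B2, B2–B3, B2–B4, B2–B5, B5–B6, B3–B7, B5–B8
Each bag holds 4 vertices, so the decomposition has width 3, which upper-bounds the treewidth. Conversely, {1, 2, 9, 10} is a clique of size 4, and the vertices of any clique must share a bag in every tree decomposition; so some bag has ≥ 4 vertices and tw(G) ≥ 3. Combining the bounds, tw(G) = 3.

3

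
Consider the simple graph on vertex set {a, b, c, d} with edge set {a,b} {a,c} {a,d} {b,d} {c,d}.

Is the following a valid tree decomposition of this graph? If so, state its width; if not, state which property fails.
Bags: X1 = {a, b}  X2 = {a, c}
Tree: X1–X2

A tree decomposition must satisfy three properties: every vertex lies in some bag; for every edge, both endpoints lie together in some bag; and for every vertex, the bags containing it form a connected subtree. Here vertex d appears in no bag, so the decomposition is invalid.

No — vertex d appears in no bag.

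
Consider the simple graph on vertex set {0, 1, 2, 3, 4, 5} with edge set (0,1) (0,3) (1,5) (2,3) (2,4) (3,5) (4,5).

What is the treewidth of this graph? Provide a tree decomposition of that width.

The largest bag has 3 vertices, giving width 2; this decomposition certifies tw(G) ≤ 2. The edges 2–4–5–3–2 form a cycle, so G is not a tree and its treewidth is at least 2. Therefore the treewidth is 2.

Treewidth 2.
Bags: B1 = {2, 3, 4}  B2 = {3, 4, 5}  B3 = {0, 3, 5}  B4 = {0, 1, 5}
Tree: B1–B2, B2–B3, B3–B4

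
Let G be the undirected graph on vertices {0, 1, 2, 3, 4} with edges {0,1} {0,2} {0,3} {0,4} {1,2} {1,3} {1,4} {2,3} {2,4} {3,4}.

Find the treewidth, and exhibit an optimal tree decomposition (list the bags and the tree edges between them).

Treewidth 4.
One optimal decomposition is:
Bags: B1 = {0, 1, 2, 3, 4}
Tree: (single bag)

With just one bag of size 5, the width is 5 − 1 = 4, so tw(G) ≤ 4. For the lower bound, the 5 vertices {0, 1, 2, 3, 4} are pairwise adjacent, and any tree decomposition puts a clique entirely inside one bag — forcing width ≥ 4. Combining the bounds, tw(G) = 4.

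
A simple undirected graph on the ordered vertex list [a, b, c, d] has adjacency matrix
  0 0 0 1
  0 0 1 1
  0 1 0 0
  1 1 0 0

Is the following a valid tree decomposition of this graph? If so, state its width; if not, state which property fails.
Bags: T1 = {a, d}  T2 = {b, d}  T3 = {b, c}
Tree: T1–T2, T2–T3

Vertex coverage: the bags together contain {a, b, c, d}, the full vertex set. Edge coverage: each edge of G has both endpoints in at least one bag. Running intersection: for every vertex, the bags containing it form a connected subtree. All three properties hold, so this is a valid tree decomposition of width max|bag| − 1 = 1, and hence tw(G) ≤ 1.

Yes; width 1.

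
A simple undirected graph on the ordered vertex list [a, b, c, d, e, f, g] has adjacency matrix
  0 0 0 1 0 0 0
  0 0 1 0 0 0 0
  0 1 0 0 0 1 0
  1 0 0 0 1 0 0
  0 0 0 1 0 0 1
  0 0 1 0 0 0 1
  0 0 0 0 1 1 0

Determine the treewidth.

1

A width-1 tree decomposition is:
Bags: B1 = {b, c}  B2 = {c, f}  B3 = {f, g}  B4 = {e, g}  B5 = {d, e}  B6 = {a, d}
Tree: B1–B2, B2–B3, B3–B4, B4–B5, B5–B6
Each bag holds 2 vertices, so the decomposition has width 1, which upper-bounds the treewidth. Any graph with an edge has treewidth ≥ 1, and G has the edge b–c. Therefore the treewidth is 1.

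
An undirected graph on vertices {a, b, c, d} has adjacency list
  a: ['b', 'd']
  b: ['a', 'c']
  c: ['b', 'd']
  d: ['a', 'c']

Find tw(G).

A width-2 tree decomposition is:
Bags: B1 = {b, c, d}  B2 = {a, b, d}
Tree: B1–B2
Each bag holds 3 vertices, so the decomposition has width 2, which upper-bounds the treewidth. For the lower bound, G contains the cycle d–c–b–a–d, so G is not a forest; only forests have treewidth ≤ 1, hence tw(G) ≥ 2. The upper and lower bounds meet at 2, so that is the treewidth.

2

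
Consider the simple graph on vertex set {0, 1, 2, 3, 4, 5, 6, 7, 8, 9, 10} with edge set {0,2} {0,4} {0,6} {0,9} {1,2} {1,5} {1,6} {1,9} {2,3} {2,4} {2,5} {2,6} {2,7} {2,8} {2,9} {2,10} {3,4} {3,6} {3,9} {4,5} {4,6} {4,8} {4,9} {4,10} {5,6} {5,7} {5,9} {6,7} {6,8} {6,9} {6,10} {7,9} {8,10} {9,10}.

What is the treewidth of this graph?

A width-4 tree decomposition is:
Bags: B1 = {2, 4, 6, 9, 10}  B2 = {2, 3, 4, 6, 9}  B3 = {2, 4, 6, 8, 10}  B4 = {2, 4, 5, 6, 9}  B5 = {2, 5, 6, 7, 9}  B6 = {1, 2, 5, 6, 9}  B7 = {0, 2, 4, 6, 9}
Tree: B1–B2, B1–B3, B2–B4, B4–B5, B5–B6, B1–B7
Each bag holds 5 vertices, so the decomposition has width 4, which upper-bounds the treewidth. For the lower bound, the 5 vertices {2, 4, 6, 8, 10} are pairwise adjacent, and any tree decomposition puts a clique entirely inside one bag — forcing width ≥ 4. Hence tw(G) = 4 exactly.

4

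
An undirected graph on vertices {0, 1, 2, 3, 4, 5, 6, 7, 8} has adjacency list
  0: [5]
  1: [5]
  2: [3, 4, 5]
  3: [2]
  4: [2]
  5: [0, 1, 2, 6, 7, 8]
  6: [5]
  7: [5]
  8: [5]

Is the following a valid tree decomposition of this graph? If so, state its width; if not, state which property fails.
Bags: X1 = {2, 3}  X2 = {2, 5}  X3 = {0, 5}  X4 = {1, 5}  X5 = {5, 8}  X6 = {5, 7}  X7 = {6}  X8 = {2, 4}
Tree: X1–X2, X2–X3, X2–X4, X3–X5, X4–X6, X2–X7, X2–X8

A tree decomposition must satisfy three properties: every vertex lies in some bag; for every edge, both endpoints lie together in some bag; and for every vertex, the bags containing it form a connected subtree. Here edge (5,6) lies in no bag, so the decomposition is invalid.

No — edge (5,6) lies in no bag.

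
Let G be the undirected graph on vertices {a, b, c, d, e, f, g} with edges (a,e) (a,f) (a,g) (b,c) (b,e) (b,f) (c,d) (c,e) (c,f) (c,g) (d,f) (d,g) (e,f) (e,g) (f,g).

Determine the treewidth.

A width-3 tree decomposition is:
Bags: B1 = {a, e, f, g}  B2 = {c, e, f, g}  B3 = {b, c, e, f}  B4 = {c, d, f, g}
Tree: B1–B2, B2–B3, B2–B4
Each bag holds 4 vertices, so the decomposition has width 3, which upper-bounds the treewidth. On the other hand G contains the 4-clique {c, d, f, g}. A clique must lie in a single bag of any decomposition, so no decomposition can have width below 3. Hence tw(G) = 3 exactly.

3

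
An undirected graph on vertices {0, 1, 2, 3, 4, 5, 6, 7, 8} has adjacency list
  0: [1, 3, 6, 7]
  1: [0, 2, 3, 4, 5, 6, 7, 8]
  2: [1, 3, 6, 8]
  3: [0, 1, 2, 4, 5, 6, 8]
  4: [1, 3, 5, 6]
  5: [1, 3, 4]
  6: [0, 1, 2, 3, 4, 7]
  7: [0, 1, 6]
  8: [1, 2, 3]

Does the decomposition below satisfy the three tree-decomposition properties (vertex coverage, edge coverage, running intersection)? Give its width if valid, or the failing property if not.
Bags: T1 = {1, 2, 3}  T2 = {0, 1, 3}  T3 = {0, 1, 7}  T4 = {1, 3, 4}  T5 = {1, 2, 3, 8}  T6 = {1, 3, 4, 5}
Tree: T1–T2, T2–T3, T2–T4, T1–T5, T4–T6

No — vertex 6 appears in no bag.

A tree decomposition must satisfy three properties: every vertex lies in some bag; for every edge, both endpoints lie together in some bag; and for every vertex, the bags containing it form a connected subtree. Here vertex 6 appears in no bag, so the decomposition is invalid.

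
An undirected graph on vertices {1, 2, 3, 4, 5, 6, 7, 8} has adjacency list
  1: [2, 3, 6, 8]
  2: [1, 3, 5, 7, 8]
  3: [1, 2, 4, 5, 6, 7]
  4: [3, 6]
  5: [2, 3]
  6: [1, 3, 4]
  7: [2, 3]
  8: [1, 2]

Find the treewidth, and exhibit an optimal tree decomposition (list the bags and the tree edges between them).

Treewidth 2.
One optimal decomposition is:
Bags: B1 = {2, 3, 7}  B2 = {1, 2, 3}  B3 = {1, 2, 8}  B4 = {2, 3, 5}  B5 = {1, 3, 6}  B6 = {3, 4, 6}
Tree: B1–B2, B2–B3, B1–B4, B2–B5, B5–B6

Each bag holds 3 vertices, so the decomposition has width 2, which upper-bounds the treewidth. Conversely, {1, 2, 8} is a clique of size 3, and the vertices of any clique must share a bag in every tree decomposition; so some bag has ≥ 3 vertices and tw(G) ≥ 2. The upper and lower bounds meet at 2, so that is the treewidth.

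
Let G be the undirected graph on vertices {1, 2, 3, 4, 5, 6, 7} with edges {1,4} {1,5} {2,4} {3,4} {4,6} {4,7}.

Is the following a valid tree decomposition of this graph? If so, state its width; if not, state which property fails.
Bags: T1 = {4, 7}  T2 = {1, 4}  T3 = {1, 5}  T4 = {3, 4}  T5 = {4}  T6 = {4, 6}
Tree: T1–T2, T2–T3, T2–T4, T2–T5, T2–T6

No — vertex 2 appears in no bag.

A tree decomposition must satisfy three properties: every vertex lies in some bag; for every edge, both endpoints lie together in some bag; and for every vertex, the bags containing it form a connected subtree. Here vertex 2 appears in no bag, so the decomposition is invalid.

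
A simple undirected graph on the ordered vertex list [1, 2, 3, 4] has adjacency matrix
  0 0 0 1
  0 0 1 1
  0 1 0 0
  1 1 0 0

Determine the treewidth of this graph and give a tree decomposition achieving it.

Every bag has size at most 2, so the width is 2 − 1 = 1 and tw(G) ≤ 1. Any graph with an edge has treewidth ≥ 1, and G has the edge 2–3. Hence tw(G) = 1 exactly.

Treewidth 1.
One optimal decomposition is:
Bags: B1 = {2, 3}  B2 = {2, 4}  B3 = {1, 4}
Tree: B1–B2, B2–B3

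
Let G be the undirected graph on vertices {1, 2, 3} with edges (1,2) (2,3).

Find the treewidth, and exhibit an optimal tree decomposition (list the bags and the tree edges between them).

Each bag holds 2 vertices, so the decomposition has width 1, which upper-bounds the treewidth. Since G has at least one edge (e.g. 2–1), it is not an edgeless graph, so tw(G) ≥ 1. The upper and lower bounds meet at 1, so that is the treewidth.

Treewidth 1.
Bags: B1 = {1, 2}  B2 = {2, 3}
Tree: B1–B2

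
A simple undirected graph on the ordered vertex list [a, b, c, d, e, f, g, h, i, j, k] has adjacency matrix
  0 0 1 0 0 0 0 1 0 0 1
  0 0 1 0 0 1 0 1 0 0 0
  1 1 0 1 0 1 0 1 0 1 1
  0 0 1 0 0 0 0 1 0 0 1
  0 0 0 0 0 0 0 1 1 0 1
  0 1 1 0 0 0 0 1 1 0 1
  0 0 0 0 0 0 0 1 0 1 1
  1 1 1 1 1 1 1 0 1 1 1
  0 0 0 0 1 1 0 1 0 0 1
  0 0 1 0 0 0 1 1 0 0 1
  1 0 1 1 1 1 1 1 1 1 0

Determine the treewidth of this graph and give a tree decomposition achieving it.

Treewidth 3.
One such decomposition:
Bags: B1 = {c, f, h, k}  B2 = {c, h, j, k}  B3 = {c, d, h, k}  B4 = {f, h, i, k}  B5 = {a, c, h, k}  B6 = {e, h, i, k}  B7 = {b, c, f, h}  B8 = {g, h, j, k}
Tree: B1–B2, B1–B3, B1–B4, B3–B5, B4–B6, B1–B7, B2–B8

Each bag holds 4 vertices, so the decomposition has width 3, which upper-bounds the treewidth. On the other hand G contains the 4-clique {g, h, j, k}. A clique must lie in a single bag of any decomposition, so no decomposition can have width below 3. Therefore the treewidth is 3.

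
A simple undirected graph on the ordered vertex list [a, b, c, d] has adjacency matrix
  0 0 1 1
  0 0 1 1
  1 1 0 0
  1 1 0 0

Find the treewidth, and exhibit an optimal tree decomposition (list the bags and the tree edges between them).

The largest bag has 3 vertices, giving width 2; this decomposition certifies tw(G) ≤ 2. For the lower bound, G contains the cycle b–c–a–d–b, so G is not a forest; only forests have treewidth ≤ 1, hence tw(G) ≥ 2. Hence tw(G) = 2 exactly.

Treewidth 2.
One optimal decomposition is:
Bags: B1 = {a, b, c}  B2 = {a, b, d}
Tree: B1–B2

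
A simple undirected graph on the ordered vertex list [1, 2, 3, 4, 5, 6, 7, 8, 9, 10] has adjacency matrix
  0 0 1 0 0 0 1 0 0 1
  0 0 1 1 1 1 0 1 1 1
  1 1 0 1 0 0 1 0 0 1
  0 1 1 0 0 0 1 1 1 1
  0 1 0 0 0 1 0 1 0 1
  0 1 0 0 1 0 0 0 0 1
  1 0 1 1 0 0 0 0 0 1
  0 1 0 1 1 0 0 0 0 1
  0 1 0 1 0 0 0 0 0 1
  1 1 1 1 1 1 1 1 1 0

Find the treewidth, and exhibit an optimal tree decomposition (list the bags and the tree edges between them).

Treewidth 3.
Bags: B1 = {2, 3, 4, 10}  B2 = {2, 4, 8, 10}  B3 = {3, 4, 7, 10}  B4 = {2, 5, 8, 10}  B5 = {2, 5, 6, 10}  B6 = {2, 4, 9, 10}  B7 = {1, 3, 7, 10}
Tree: B1–B2, B1–B3, B2–B4, B4–B5, B2–B6, B3–B7

Every bag has size at most 4, so the width is 4 − 1 = 3 and tw(G) ≤ 3. On the other hand G contains the 4-clique {1, 3, 7, 10}. A clique must lie in a single bag of any decomposition, so no decomposition can have width below 3. Hence tw(G) = 3 exactly.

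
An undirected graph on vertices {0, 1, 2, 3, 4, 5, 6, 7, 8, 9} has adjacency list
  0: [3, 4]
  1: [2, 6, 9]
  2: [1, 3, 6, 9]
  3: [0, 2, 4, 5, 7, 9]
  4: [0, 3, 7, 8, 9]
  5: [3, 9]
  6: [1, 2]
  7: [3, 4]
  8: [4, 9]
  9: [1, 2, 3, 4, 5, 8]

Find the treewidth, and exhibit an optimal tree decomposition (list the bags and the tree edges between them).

Treewidth 2.
One such decomposition:
Bags: B1 = {3, 4, 9}  B2 = {2, 3, 9}  B3 = {0, 3, 4}  B4 = {3, 4, 7}  B5 = {1, 2, 9}  B6 = {1, 2, 6}  B7 = {4, 8, 9}  B8 = {3, 5, 9}
Tree: B1–B2, B1–B3, B1–B4, B2–B5, B5–B6, B1–B7, B2–B8

Every bag has size at most 3, so the width is 3 − 1 = 2 and tw(G) ≤ 2. Conversely, {4, 8, 9} is a clique of size 3, and the vertices of any clique must share a bag in every tree decomposition; so some bag has ≥ 3 vertices and tw(G) ≥ 2. Combining the bounds, tw(G) = 2.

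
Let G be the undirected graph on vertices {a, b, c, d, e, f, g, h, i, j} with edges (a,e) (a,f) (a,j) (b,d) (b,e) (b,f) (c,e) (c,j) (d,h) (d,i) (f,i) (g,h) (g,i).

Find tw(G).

2

A width-2 tree decomposition is:
Bags: B1 = {d, g, h}  B2 = {d, g, i}  B3 = {b, d, i}  B4 = {b, f, i}  B5 = {b, e, f}  B6 = {a, e, f}  B7 = {a, c, e}  B8 = {a, c, j}
Tree: B1–B2, B2–B3, B3–B4, B4–B5, B5–B6, B6–B7, B7–B8
Each bag holds 3 vertices, so the decomposition has width 2, which upper-bounds the treewidth. For the lower bound, G contains the cycle h–g–i–d–h, so G is not a forest; only forests have treewidth ≤ 1, hence tw(G) ≥ 2. The upper and lower bounds meet at 2, so that is the treewidth.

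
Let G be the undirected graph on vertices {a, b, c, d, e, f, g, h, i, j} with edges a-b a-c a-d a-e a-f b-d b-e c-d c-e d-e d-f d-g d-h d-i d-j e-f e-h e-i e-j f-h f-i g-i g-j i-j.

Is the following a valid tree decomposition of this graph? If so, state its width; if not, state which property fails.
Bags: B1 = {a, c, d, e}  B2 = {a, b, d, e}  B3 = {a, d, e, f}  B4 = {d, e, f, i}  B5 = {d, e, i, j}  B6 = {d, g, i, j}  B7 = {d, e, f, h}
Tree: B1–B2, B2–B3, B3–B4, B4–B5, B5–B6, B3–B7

Yes; width 3.

Every vertex of G appears in some bag (union = {a, b, c, d, e, f, g, h, i, j}); every edge is covered by a bag; and for each vertex v the set of bags containing v is connected in the bag tree. The decomposition is therefore valid. The largest bag has 4 vertices, so the width is 3.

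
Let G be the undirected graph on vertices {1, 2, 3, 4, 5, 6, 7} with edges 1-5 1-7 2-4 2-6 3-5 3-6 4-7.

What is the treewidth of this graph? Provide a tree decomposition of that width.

The largest bag has 3 vertices, giving width 2; this decomposition certifies tw(G) ≤ 2. The edges 7–4–2–6–3–5–1–7 form a cycle, so G is not a tree and its treewidth is at least 2. The upper and lower bounds meet at 2, so that is the treewidth.

Treewidth 2.
One optimal decomposition is:
Bags: B1 = {2, 4, 7}  B2 = {2, 6, 7}  B3 = {3, 6, 7}  B4 = {3, 5, 7}  B5 = {1, 5, 7}
Tree: B1–B2, B2–B3, B3–B4, B4–B5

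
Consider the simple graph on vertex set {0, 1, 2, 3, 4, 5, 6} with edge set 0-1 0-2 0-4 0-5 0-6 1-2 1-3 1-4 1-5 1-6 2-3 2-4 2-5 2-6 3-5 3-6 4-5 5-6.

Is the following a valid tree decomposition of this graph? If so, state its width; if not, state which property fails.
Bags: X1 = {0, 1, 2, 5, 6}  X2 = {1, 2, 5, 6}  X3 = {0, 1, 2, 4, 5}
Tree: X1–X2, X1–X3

A tree decomposition must satisfy three properties: every vertex lies in some bag; for every edge, both endpoints lie together in some bag; and for every vertex, the bags containing it form a connected subtree. Here vertex 3 appears in no bag, so the decomposition is invalid.

No — vertex 3 appears in no bag.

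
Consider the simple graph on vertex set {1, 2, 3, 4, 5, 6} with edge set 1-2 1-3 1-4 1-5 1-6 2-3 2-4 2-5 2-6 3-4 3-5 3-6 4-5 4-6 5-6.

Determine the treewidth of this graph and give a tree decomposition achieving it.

Treewidth 5.
Bags: B1 = {1, 2, 3, 4, 5, 6}
Tree: (single bag)

A single bag containing all 6 vertices is trivially a valid decomposition of width 5. For the lower bound, the 6 vertices {1, 2, 3, 4, 5, 6} are pairwise adjacent, and any tree decomposition puts a clique entirely inside one bag — forcing width ≥ 5. Hence tw(G) = 5 exactly.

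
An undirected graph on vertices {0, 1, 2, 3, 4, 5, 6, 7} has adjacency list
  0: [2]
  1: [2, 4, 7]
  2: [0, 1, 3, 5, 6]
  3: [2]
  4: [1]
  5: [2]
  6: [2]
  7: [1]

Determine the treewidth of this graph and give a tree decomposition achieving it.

Treewidth 1.
One such decomposition:
Bags: B1 = {0, 2}  B2 = {2, 5}  B3 = {2, 3}  B4 = {1, 2}  B5 = {2, 6}  B6 = {1, 7}  B7 = {1, 4}
Tree: B1–B2, B2–B3, B2–B4, B2–B5, B4–B6, B6–B7

Every bag has size at most 2, so the width is 2 − 1 = 1 and tw(G) ≤ 1. G has an edge, so its treewidth is at least 1. Combining the bounds, tw(G) = 1.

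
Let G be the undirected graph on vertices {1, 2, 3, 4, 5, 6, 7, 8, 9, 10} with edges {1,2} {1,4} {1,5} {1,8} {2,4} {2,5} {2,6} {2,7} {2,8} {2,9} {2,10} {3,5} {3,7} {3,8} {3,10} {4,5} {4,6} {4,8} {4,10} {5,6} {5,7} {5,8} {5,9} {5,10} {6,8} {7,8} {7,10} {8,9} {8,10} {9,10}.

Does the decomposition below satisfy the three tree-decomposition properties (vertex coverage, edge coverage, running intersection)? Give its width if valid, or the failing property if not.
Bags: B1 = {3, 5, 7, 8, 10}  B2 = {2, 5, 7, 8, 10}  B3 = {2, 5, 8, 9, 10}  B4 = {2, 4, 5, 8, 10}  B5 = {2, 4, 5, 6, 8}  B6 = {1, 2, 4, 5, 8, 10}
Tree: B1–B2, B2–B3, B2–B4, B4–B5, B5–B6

A tree decomposition must satisfy three properties: every vertex lies in some bag; for every edge, both endpoints lie together in some bag; and for every vertex, the bags containing it form a connected subtree. Here bags containing vertex 10 are not connected in the tree, so the decomposition is invalid.

No — bags containing vertex 10 are not connected in the tree.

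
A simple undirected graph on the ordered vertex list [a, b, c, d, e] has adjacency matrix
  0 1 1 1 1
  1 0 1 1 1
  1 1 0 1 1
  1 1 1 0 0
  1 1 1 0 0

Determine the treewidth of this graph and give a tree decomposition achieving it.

Treewidth 3.
Bags: B1 = {a, b, c, e}  B2 = {a, b, c, d}
Tree: B1–B2

The largest bag has 4 vertices, giving width 3; this decomposition certifies tw(G) ≤ 3. Conversely, {a, b, c, d} is a clique of size 4, and the vertices of any clique must share a bag in every tree decomposition; so some bag has ≥ 4 vertices and tw(G) ≥ 3. The upper and lower bounds meet at 3, so that is the treewidth.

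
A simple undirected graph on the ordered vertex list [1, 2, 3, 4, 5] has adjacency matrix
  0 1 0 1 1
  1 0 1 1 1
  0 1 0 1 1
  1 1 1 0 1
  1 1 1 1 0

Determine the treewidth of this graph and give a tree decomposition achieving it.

The largest bag has 4 vertices, giving width 3; this decomposition certifies tw(G) ≤ 3. Conversely, {1, 2, 4, 5} is a clique of size 4, and the vertices of any clique must share a bag in every tree decomposition; so some bag has ≥ 4 vertices and tw(G) ≥ 3. Therefore the treewidth is 3.

Treewidth 3.
Bags: B1 = {1, 2, 4, 5}  B2 = {2, 3, 4, 5}
Tree: B1–B2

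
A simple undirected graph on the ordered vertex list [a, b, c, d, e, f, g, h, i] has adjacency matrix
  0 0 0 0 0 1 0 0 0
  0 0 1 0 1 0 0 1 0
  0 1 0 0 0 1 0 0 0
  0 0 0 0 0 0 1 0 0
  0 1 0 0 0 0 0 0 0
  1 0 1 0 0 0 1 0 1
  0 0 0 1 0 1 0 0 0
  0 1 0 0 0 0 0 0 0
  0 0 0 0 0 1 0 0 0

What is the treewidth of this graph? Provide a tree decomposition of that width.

Treewidth 1.
One optimal decomposition is:
Bags: B1 = {f, i}  B2 = {f, g}  B3 = {d, g}  B4 = {a, f}  B5 = {c, f}  B6 = {b, c}  B7 = {b, e}  B8 = {b, h}
Tree: B1–B2, B2–B3, B2–B4, B1–B5, B5–B6, B6–B7, B6–B8

Every bag has size at most 2, so the width is 2 − 1 = 1 and tw(G) ≤ 1. G has an edge, so its treewidth is at least 1. Hence tw(G) = 1 exactly.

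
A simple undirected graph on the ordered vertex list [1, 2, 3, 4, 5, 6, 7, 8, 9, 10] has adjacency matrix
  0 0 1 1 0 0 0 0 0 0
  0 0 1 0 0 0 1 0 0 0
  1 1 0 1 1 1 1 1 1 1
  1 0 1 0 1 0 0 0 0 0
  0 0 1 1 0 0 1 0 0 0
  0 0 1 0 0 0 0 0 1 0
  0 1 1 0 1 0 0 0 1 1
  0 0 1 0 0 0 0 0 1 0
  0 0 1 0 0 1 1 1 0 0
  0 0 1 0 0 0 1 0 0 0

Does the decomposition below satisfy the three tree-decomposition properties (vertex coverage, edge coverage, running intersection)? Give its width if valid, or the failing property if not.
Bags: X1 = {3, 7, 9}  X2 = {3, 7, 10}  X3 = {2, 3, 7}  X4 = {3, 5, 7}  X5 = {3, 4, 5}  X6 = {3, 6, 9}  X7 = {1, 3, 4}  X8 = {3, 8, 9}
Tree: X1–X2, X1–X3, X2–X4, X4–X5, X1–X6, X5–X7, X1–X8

Yes; width 2.

Vertex coverage: the bags together contain {1, 2, 3, 4, 5, 6, 7, 8, 9, 10}, the full vertex set. Edge coverage: each edge of G has both endpoints in at least one bag. Running intersection: for every vertex, the bags containing it form a connected subtree. All three properties hold, so this is a valid tree decomposition of width max|bag| − 1 = 2, and hence tw(G) ≤ 2.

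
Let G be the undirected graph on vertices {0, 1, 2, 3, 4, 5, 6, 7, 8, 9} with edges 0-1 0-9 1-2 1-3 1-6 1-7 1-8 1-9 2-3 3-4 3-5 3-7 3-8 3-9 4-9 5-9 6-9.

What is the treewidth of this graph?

2

A width-2 tree decomposition is:
Bags: B1 = {1, 3, 9}  B2 = {1, 3, 8}  B3 = {1, 2, 3}  B4 = {0, 1, 9}  B5 = {3, 4, 9}  B6 = {3, 5, 9}  B7 = {1, 3, 7}  B8 = {1, 6, 9}
Tree: B1–B2, B2–B3, B1–B4, B1–B5, B1–B6, B2–B7, B4–B8
Each bag holds 3 vertices, so the decomposition has width 2, which upper-bounds the treewidth. For the lower bound, the 3 vertices {0, 1, 9} are pairwise adjacent, and any tree decomposition puts a clique entirely inside one bag — forcing width ≥ 2. Hence tw(G) = 2 exactly.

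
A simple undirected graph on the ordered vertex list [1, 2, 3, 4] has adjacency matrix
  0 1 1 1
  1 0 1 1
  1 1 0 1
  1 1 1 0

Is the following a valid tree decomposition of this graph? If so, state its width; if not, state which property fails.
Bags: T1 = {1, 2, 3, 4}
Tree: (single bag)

Every vertex of G appears in some bag (union = {1, 2, 3, 4}); every edge is covered by a bag; and for each vertex v the set of bags containing v is connected in the bag tree. The decomposition is therefore valid. The largest bag has 4 vertices, so the width is 3.

Yes; width 3.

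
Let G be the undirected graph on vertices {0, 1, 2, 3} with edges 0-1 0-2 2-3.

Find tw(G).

A width-1 tree decomposition is:
Bags: B1 = {0, 2}  B2 = {0, 1}  B3 = {2, 3}
Tree: B1–B2, B1–B3
The largest bag has 2 vertices, giving width 1; this decomposition certifies tw(G) ≤ 1. Any graph with an edge has treewidth ≥ 1, and G has the edge 0–2. Combining the bounds, tw(G) = 1.

1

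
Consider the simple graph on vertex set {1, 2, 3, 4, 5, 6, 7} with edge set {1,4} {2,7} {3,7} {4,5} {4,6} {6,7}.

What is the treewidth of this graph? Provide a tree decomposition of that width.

The largest bag has 2 vertices, giving width 1; this decomposition certifies tw(G) ≤ 1. Any graph with an edge has treewidth ≥ 1, and G has the edge 7–2. Therefore the treewidth is 1.

Treewidth 1.
One optimal decomposition is:
Bags: B1 = {2, 7}  B2 = {6, 7}  B3 = {4, 6}  B4 = {1, 4}  B5 = {3, 7}  B6 = {4, 5}
Tree: B1–B2, B2–B3, B3–B4, B2–B5, B3–B6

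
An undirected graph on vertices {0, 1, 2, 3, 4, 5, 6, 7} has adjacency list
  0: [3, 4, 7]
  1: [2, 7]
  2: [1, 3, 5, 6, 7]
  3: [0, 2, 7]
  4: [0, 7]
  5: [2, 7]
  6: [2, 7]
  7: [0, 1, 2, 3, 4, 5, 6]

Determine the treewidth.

2

A width-2 tree decomposition is:
Bags: B1 = {2, 3, 7}  B2 = {0, 3, 7}  B3 = {2, 5, 7}  B4 = {2, 6, 7}  B5 = {0, 4, 7}  B6 = {1, 2, 7}
Tree: B1–B2, B1–B3, B3–B4, B2–B5, B1–B6
Each bag holds 3 vertices, so the decomposition has width 2, which upper-bounds the treewidth. For the lower bound, the 3 vertices {0, 3, 7} are pairwise adjacent, and any tree decomposition puts a clique entirely inside one bag — forcing width ≥ 2. Hence tw(G) = 2 exactly.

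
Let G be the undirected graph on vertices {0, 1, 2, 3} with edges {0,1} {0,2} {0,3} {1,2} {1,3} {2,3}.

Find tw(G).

A width-3 tree decomposition is:
Bags: B1 = {0, 1, 2, 3}
Tree: (single bag)
A single bag containing all 4 vertices is trivially a valid decomposition of width 3. Conversely, {0, 1, 2, 3} is a clique of size 4, and the vertices of any clique must share a bag in every tree decomposition; so some bag has ≥ 4 vertices and tw(G) ≥ 3. The upper and lower bounds meet at 3, so that is the treewidth.

3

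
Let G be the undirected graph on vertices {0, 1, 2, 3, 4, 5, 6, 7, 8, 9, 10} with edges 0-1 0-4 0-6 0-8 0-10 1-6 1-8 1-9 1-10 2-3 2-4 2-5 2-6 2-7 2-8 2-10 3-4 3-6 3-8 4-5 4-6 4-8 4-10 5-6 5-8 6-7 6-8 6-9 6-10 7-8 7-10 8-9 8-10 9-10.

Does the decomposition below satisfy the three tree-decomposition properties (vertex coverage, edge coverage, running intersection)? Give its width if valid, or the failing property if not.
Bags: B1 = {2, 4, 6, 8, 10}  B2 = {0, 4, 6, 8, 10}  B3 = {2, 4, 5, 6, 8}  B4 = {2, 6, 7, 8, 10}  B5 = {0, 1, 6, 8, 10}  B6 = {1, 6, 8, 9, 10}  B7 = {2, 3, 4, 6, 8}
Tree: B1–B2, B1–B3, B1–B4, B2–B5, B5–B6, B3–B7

Yes; width 4.

Every vertex of G appears in some bag (union = {0, 1, 2, 3, 4, 5, 6, 7, 8, 9, 10}); every edge is covered by a bag; and for each vertex v the set of bags containing v is connected in the bag tree. The decomposition is therefore valid. The largest bag has 5 vertices, so the width is 4.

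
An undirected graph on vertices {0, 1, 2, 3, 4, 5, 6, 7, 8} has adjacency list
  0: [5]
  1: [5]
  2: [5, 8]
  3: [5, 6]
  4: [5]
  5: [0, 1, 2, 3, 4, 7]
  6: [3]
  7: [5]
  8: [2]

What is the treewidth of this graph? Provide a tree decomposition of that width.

Treewidth 1.
One optimal decomposition is:
Bags: B1 = {0, 5}  B2 = {4, 5}  B3 = {1, 5}  B4 = {3, 5}  B5 = {2, 5}  B6 = {2, 8}  B7 = {3, 6}  B8 = {5, 7}
Tree: B1–B2, B2–B3, B3–B4, B1–B5, B5–B6, B4–B7, B1–B8

Each bag holds 2 vertices, so the decomposition has width 1, which upper-bounds the treewidth. Any graph with an edge has treewidth ≥ 1, and G has the edge 0–5. The upper and lower bounds meet at 1, so that is the treewidth.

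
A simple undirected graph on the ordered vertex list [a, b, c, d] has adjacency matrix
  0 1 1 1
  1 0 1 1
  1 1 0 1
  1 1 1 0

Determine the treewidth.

A width-3 tree decomposition is:
Bags: B1 = {a, b, c, d}
Tree: (single bag)
A single bag containing all 4 vertices is trivially a valid decomposition of width 3. For the lower bound, the 4 vertices {a, b, c, d} are pairwise adjacent, and any tree decomposition puts a clique entirely inside one bag — forcing width ≥ 3. Combining the bounds, tw(G) = 3.

3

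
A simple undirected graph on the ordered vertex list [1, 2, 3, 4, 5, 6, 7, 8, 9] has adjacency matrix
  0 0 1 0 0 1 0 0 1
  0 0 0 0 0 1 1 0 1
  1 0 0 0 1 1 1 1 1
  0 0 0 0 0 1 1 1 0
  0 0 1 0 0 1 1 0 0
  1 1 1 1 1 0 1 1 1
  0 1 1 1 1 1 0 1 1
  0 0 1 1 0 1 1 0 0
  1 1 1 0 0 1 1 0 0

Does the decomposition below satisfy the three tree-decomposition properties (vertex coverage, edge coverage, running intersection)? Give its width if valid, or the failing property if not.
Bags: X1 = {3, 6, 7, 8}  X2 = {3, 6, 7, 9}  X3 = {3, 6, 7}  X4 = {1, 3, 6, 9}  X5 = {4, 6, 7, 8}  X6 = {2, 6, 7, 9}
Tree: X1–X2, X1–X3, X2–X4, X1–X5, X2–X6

A tree decomposition must satisfy three properties: every vertex lies in some bag; for every edge, both endpoints lie together in some bag; and for every vertex, the bags containing it form a connected subtree. Here vertex 5 appears in no bag, so the decomposition is invalid.

No — vertex 5 appears in no bag.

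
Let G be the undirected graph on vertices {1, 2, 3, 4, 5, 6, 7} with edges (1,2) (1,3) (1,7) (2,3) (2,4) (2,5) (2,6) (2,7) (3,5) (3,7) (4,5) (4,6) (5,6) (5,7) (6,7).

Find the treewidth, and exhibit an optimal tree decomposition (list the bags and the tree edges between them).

Treewidth 3.
Bags: B1 = {2, 3, 5, 7}  B2 = {2, 5, 6, 7}  B3 = {2, 4, 5, 6}  B4 = {1, 2, 3, 7}
Tree: B1–B2, B2–B3, B1–B4

The largest bag has 4 vertices, giving width 3; this decomposition certifies tw(G) ≤ 3. Conversely, {1, 2, 3, 7} is a clique of size 4, and the vertices of any clique must share a bag in every tree decomposition; so some bag has ≥ 4 vertices and tw(G) ≥ 3. Hence tw(G) = 3 exactly.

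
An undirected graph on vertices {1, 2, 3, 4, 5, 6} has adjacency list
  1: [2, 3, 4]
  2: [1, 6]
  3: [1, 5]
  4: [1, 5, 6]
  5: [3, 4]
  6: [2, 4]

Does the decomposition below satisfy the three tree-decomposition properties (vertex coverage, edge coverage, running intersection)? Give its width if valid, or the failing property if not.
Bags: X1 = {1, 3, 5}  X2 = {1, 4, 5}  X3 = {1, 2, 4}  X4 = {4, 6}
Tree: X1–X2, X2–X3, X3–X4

A tree decomposition must satisfy three properties: every vertex lies in some bag; for every edge, both endpoints lie together in some bag; and for every vertex, the bags containing it form a connected subtree. Here edge (2,6) lies in no bag, so the decomposition is invalid.

No — edge (2,6) lies in no bag.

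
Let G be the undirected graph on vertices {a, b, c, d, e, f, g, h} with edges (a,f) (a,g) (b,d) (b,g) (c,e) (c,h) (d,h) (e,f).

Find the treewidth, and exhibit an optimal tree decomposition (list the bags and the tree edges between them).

Each bag holds 3 vertices, so the decomposition has width 2, which upper-bounds the treewidth. Since h–d–b–g–a–f–e–c–h is a cycle in G, G is not acyclic. Forests are exactly the graphs of treewidth ≤ 1, so tw(G) ≥ 2. Hence tw(G) = 2 exactly.

Treewidth 2.
One such decomposition:
Bags: B1 = {b, d, h}  B2 = {b, g, h}  B3 = {a, g, h}  B4 = {a, f, h}  B5 = {e, f, h}  B6 = {c, e, h}
Tree: B1–B2, B2–B3, B3–B4, B4–B5, B5–B6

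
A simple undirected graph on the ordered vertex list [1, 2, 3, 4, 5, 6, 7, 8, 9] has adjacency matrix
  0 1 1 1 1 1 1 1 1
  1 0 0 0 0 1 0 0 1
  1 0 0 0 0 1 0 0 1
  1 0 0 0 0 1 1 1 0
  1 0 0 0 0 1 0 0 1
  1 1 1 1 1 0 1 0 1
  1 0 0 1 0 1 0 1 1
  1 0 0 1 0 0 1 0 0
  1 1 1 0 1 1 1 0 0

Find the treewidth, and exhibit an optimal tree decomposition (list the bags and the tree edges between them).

The largest bag has 4 vertices, giving width 3; this decomposition certifies tw(G) ≤ 3. Conversely, {1, 4, 7, 8} is a clique of size 4, and the vertices of any clique must share a bag in every tree decomposition; so some bag has ≥ 4 vertices and tw(G) ≥ 3. Hence tw(G) = 3 exactly.

Treewidth 3.
One such decomposition:
Bags: B1 = {1, 4, 6, 7}  B2 = {1, 6, 7, 9}  B3 = {1, 4, 7, 8}  B4 = {1, 2, 6, 9}  B5 = {1, 5, 6, 9}  B6 = {1, 3, 6, 9}
Tree: B1–B2, B1–B3, B2–B4, B2–B5, B5–B6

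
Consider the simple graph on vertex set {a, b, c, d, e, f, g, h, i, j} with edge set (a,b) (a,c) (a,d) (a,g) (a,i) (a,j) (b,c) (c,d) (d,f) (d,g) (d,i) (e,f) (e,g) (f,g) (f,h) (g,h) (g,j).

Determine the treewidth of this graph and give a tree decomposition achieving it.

Each bag holds 3 vertices, so the decomposition has width 2, which upper-bounds the treewidth. For the lower bound, the 3 vertices {a, d, g} are pairwise adjacent, and any tree decomposition puts a clique entirely inside one bag — forcing width ≥ 2. Therefore the treewidth is 2.

Treewidth 2.
One optimal decomposition is:
Bags: B1 = {a, d, g}  B2 = {d, f, g}  B3 = {a, c, d}  B4 = {e, f, g}  B5 = {a, b, c}  B6 = {f, g, h}  B7 = {a, g, j}  B8 = {a, d, i}
Tree: B1–B2, B1–B3, B2–B4, B3–B5, B2–B6, B1–B7, B3–B8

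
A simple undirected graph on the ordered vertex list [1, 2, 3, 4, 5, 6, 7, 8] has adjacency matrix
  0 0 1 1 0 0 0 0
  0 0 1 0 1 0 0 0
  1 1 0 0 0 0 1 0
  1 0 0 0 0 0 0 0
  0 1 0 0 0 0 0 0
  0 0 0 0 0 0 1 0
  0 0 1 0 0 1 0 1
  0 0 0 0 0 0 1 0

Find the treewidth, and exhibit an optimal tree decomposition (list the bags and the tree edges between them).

Treewidth 1.
One optimal decomposition is:
Bags: B1 = {2, 3}  B2 = {1, 3}  B3 = {3, 7}  B4 = {2, 5}  B5 = {1, 4}  B6 = {7, 8}  B7 = {6, 7}
Tree: B1–B2, B1–B3, B1–B4, B2–B5, B3–B6, B6–B7

Every bag has size at most 2, so the width is 2 − 1 = 1 and tw(G) ≤ 1. Since G has at least one edge (e.g. 3–2), it is not an edgeless graph, so tw(G) ≥ 1. Therefore the treewidth is 1.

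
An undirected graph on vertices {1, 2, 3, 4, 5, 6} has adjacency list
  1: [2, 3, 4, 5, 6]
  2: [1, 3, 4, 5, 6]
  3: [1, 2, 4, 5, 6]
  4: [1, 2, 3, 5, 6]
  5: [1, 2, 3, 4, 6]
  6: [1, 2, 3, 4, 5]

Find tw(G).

A width-5 tree decomposition is:
Bags: B1 = {1, 2, 3, 4, 5, 6}
Tree: (single bag)
With just one bag of size 6, the width is 6 − 1 = 5, so tw(G) ≤ 5. On the other hand G contains the 6-clique {1, 2, 3, 4, 5, 6}. A clique must lie in a single bag of any decomposition, so no decomposition can have width below 5. Combining the bounds, tw(G) = 5.

5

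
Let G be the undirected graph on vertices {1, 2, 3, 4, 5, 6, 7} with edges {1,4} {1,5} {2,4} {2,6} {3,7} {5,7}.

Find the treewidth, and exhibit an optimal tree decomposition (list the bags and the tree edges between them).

Treewidth 1.
Bags: B1 = {3, 7}  B2 = {5, 7}  B3 = {1, 5}  B4 = {1, 4}  B5 = {2, 4}  B6 = {2, 6}
Tree: B1–B2, B2–B3, B3–B4, B4–B5, B5–B6

Every bag has size at most 2, so the width is 2 − 1 = 1 and tw(G) ≤ 1. Since G has at least one edge (e.g. 3–7), it is not an edgeless graph, so tw(G) ≥ 1. Therefore the treewidth is 1.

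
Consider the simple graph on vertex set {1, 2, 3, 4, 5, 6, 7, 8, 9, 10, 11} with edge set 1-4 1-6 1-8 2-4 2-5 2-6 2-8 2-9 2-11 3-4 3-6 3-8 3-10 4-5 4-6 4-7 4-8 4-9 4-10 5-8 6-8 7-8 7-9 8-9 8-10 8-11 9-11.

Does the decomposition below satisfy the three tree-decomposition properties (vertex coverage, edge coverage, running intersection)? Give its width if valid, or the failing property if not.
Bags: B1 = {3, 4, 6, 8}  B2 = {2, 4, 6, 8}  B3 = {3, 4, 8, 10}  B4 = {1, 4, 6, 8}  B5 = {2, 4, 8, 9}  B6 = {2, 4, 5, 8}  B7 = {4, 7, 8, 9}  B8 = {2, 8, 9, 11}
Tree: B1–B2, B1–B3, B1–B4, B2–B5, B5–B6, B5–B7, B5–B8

Checking the three conditions: (i) the bags cover all of {1, 2, 3, 4, 5, 6, 7, 8, 9, 10, 11}; (ii) for each edge, some bag contains both endpoints; (iii) the bags containing any fixed vertex form a subtree. All hold, so the decomposition is valid with width 4 − 1 = 3.

Yes; width 3.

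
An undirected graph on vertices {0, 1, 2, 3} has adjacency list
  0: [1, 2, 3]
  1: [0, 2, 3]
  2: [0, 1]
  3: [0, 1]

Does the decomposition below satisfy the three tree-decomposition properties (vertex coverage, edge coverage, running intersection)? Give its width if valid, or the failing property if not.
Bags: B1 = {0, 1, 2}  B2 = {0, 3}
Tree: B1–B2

No — edge (1,3) lies in no bag.

A tree decomposition must satisfy three properties: every vertex lies in some bag; for every edge, both endpoints lie together in some bag; and for every vertex, the bags containing it form a connected subtree. Here edge (1,3) lies in no bag, so the decomposition is invalid.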